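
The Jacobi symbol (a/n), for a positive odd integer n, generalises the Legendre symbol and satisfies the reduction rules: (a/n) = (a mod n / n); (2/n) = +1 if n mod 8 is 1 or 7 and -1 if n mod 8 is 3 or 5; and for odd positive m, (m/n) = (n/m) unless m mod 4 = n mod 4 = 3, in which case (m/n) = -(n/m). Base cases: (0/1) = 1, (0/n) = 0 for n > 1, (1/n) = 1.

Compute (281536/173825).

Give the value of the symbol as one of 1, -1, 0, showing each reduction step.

1

(281536/173825): 281536 mod 173825 = 107711, so (281536/173825) = (107711/173825)
flip (107711/173825) -> (173825/107711): both odd, 107711 mod 4 = 3, 173825 mod 4 = 1, so the flip contributes +1; sign now +1
(173825/107711): 173825 mod 107711 = 66114, so (173825/107711) = (66114/107711)
factor out 2^1: 66114 = 2^1·33057; with 107711 mod 8 = 7, (2/107711) = +1; sign now +1; continue with (33057/107711)
flip (33057/107711) -> (107711/33057): both odd, 33057 mod 4 = 1, 107711 mod 4 = 3, so the flip contributes +1; sign now +1
(107711/33057): 107711 mod 33057 = 8540, so (107711/33057) = (8540/33057)
factor out 2^2: 8540 = 2^2·2135; with 33057 mod 8 = 1, (2/33057) = +1; sign now +1; continue with (2135/33057)
flip (2135/33057) -> (33057/2135): both odd, 2135 mod 4 = 3, 33057 mod 4 = 1, so the flip contributes +1; sign now +1
(33057/2135): 33057 mod 2135 = 1032, so (33057/2135) = (1032/2135)
factor out 2^3: 1032 = 2^3·129; with 2135 mod 8 = 7, (2/2135) = +1; sign now +1; continue with (129/2135)
flip (129/2135) -> (2135/129): both odd, 129 mod 4 = 1, 2135 mod 4 = 3, so the flip contributes +1; sign now +1
(2135/129): 2135 mod 129 = 71, so (2135/129) = (71/129)
flip (71/129) -> (129/71): both odd, 71 mod 4 = 3, 129 mod 4 = 1, so the flip contributes +1; sign now +1
(129/71): 129 mod 71 = 58, so (129/71) = (58/71)
factor out 2^1: 58 = 2^1·29; with 71 mod 8 = 7, (2/71) = +1; sign now +1; continue with (29/71)
flip (29/71) -> (71/29): both odd, 29 mod 4 = 1, 71 mod 4 = 3, so the flip contributes +1; sign now +1
(71/29): 71 mod 29 = 13, so (71/29) = (13/29)
flip (13/29) -> (29/13): both odd, 13 mod 4 = 1, 29 mod 4 = 1, so the flip contributes +1; sign now +1
(29/13): 29 mod 13 = 3, so (29/13) = (3/13)
flip (3/13) -> (13/3): both odd, 3 mod 4 = 3, 13 mod 4 = 1, so the flip contributes +1; sign now +1
(13/3): 13 mod 3 = 1, so (13/3) = (1/3)
reached (1/3) = 1, so the symbol is +1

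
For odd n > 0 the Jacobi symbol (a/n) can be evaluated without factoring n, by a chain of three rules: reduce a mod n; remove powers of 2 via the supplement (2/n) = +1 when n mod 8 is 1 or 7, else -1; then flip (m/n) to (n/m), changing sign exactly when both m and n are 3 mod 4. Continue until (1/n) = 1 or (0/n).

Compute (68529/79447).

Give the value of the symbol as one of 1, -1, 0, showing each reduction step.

reciprocity: (68529/79447) = +1·(79447/68529) since 68529 mod 4 = 1, 79447 mod 4 = 3; sign now +1
(79447/68529) = (10918/68529)   [reduce mod 68529]
10918 = 2^1·5459; (2/68529) = +1 since 68529 mod 8 = 1, so (10918/68529) = (+1)^1·(5459/68529); sign now +1
reciprocity: (5459/68529) = +1·(68529/5459) since 5459 mod 4 = 3, 68529 mod 4 = 1; sign now +1
(68529/5459) = (3021/5459)   [reduce mod 5459]
reciprocity: (3021/5459) = +1·(5459/3021) since 3021 mod 4 = 1, 5459 mod 4 = 3; sign now +1
(5459/3021) = (2438/3021)   [reduce mod 3021]
2438 = 2^1·1219; (2/3021) = -1 since 3021 mod 8 = 5, so (2438/3021) = (-1)^1·(1219/3021); sign now -1
reciprocity: (1219/3021) = +1·(3021/1219) since 1219 mod 4 = 3, 3021 mod 4 = 1; sign now -1
(3021/1219) = (583/1219)   [reduce mod 1219]
reciprocity: (583/1219) = -1·(1219/583) since 583 mod 4 = 3, 1219 mod 4 = 3; sign now +1
(1219/583) = (53/583)   [reduce mod 583]
reciprocity: (53/583) = +1·(583/53) since 53 mod 4 = 1, 583 mod 4 = 3; sign now +1
(583/53) = (0/53)   [reduce mod 53]
(0/53) = 0   [gcd(a, n) > 1]; final value = 0

0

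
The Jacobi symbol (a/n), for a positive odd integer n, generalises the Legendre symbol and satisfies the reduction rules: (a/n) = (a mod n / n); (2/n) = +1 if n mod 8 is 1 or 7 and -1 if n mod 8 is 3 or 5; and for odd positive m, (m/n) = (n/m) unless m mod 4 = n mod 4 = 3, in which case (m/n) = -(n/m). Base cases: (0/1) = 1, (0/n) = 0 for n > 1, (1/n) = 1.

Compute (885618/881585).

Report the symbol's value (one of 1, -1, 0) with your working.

-1

(885618/881585) = (4033/881585)   [reduce mod 881585]
reciprocity: (4033/881585) = +1·(881585/4033) since 4033 mod 4 = 1, 881585 mod 4 = 1; sign now +1
(881585/4033) = (2391/4033)   [reduce mod 4033]
reciprocity: (2391/4033) = +1·(4033/2391) since 2391 mod 4 = 3, 4033 mod 4 = 1; sign now +1
(4033/2391) = (1642/2391)   [reduce mod 2391]
1642 = 2^1·821; (2/2391) = +1 since 2391 mod 8 = 7, so (1642/2391) = (+1)^1·(821/2391); sign now +1
reciprocity: (821/2391) = +1·(2391/821) since 821 mod 4 = 1, 2391 mod 4 = 3; sign now +1
(2391/821) = (749/821)   [reduce mod 821]
reciprocity: (749/821) = +1·(821/749) since 749 mod 4 = 1, 821 mod 4 = 1; sign now +1
(821/749) = (72/749)   [reduce mod 749]
72 = 2^3·9; (2/749) = -1 since 749 mod 8 = 5, so (72/749) = (-1)^3·(9/749); sign now -1
reciprocity: (9/749) = +1·(749/9) since 9 mod 4 = 1, 749 mod 4 = 1; sign now -1
(749/9) = (2/9)   [reduce mod 9]
2 = 2^1·1; (2/9) = +1 since 9 mod 8 = 1, so (2/9) = (+1)^1·(1/9); sign now -1
(1/9) = 1; final value = sign = -1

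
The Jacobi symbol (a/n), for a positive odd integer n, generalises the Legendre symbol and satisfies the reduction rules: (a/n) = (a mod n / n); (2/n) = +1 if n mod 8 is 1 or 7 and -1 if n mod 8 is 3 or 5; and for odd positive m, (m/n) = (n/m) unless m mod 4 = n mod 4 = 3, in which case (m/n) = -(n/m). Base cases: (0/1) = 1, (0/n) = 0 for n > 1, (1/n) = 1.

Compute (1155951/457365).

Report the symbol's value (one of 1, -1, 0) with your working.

(1155951/457365): 1155951 mod 457365 = 241221, so (1155951/457365) = (241221/457365)
flip (241221/457365) -> (457365/241221): both odd, 241221 mod 4 = 1, 457365 mod 4 = 1, so the flip contributes +1; sign now +1
(457365/241221): 457365 mod 241221 = 216144, so (457365/241221) = (216144/241221)
factor out 2^4: 216144 = 2^4·13509; with 241221 mod 8 = 5, (2/241221) = -1; sign now +1; continue with (13509/241221)
flip (13509/241221) -> (241221/13509): both odd, 13509 mod 4 = 1, 241221 mod 4 = 1, so the flip contributes +1; sign now +1
(241221/13509): 241221 mod 13509 = 11568, so (241221/13509) = (11568/13509)
factor out 2^4: 11568 = 2^4·723; with 13509 mod 8 = 5, (2/13509) = -1; sign now +1; continue with (723/13509)
flip (723/13509) -> (13509/723): both odd, 723 mod 4 = 3, 13509 mod 4 = 1, so the flip contributes +1; sign now +1
(13509/723): 13509 mod 723 = 495, so (13509/723) = (495/723)
flip (495/723) -> (723/495): both odd, 495 mod 4 = 3, 723 mod 4 = 3, so the flip contributes -1; sign now -1
(723/495): 723 mod 495 = 228, so (723/495) = (228/495)
factor out 2^2: 228 = 2^2·57; with 495 mod 8 = 7, (2/495) = +1; sign now -1; continue with (57/495)
flip (57/495) -> (495/57): both odd, 57 mod 4 = 1, 495 mod 4 = 3, so the flip contributes +1; sign now -1
(495/57): 495 mod 57 = 39, so (495/57) = (39/57)
flip (39/57) -> (57/39): both odd, 39 mod 4 = 3, 57 mod 4 = 1, so the flip contributes +1; sign now -1
(57/39): 57 mod 39 = 18, so (57/39) = (18/39)
factor out 2^1: 18 = 2^1·9; with 39 mod 8 = 7, (2/39) = +1; sign now -1; continue with (9/39)
flip (9/39) -> (39/9): both odd, 9 mod 4 = 1, 39 mod 4 = 3, so the flip contributes +1; sign now -1
(39/9): 39 mod 9 = 3, so (39/9) = (3/9)
flip (3/9) -> (9/3): both odd, 3 mod 4 = 3, 9 mod 4 = 1, so the flip contributes +1; sign now -1
(9/3): 9 mod 3 = 0, so (9/3) = (0/3)
reached (0/3); gcd(a, n) > 1, so (0/3) = 0 and the symbol is 0

0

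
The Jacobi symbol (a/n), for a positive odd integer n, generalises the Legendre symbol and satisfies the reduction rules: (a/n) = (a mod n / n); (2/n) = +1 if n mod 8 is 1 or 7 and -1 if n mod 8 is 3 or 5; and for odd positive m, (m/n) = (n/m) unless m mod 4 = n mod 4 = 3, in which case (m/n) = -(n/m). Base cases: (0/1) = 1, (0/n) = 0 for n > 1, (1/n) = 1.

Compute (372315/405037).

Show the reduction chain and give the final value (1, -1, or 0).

reciprocity: (372315/405037) = +1·(405037/372315) since 372315 mod 4 = 3, 405037 mod 4 = 1; sign now +1
(405037/372315) = (32722/372315)   [reduce mod 372315]
32722 = 2^1·16361; (2/372315) = -1 since 372315 mod 8 = 3, so (32722/372315) = (-1)^1·(16361/372315); sign now -1
reciprocity: (16361/372315) = +1·(372315/16361) since 16361 mod 4 = 1, 372315 mod 4 = 3; sign now -1
(372315/16361) = (12373/16361)   [reduce mod 16361]
reciprocity: (12373/16361) = +1·(16361/12373) since 12373 mod 4 = 1, 16361 mod 4 = 1; sign now -1
(16361/12373) = (3988/12373)   [reduce mod 12373]
3988 = 2^2·997; (2/12373) = -1 since 12373 mod 8 = 5, so (3988/12373) = (-1)^2·(997/12373); sign now -1
reciprocity: (997/12373) = +1·(12373/997) since 997 mod 4 = 1, 12373 mod 4 = 1; sign now -1
(12373/997) = (409/997)   [reduce mod 997]
reciprocity: (409/997) = +1·(997/409) since 409 mod 4 = 1, 997 mod 4 = 1; sign now -1
(997/409) = (179/409)   [reduce mod 409]
reciprocity: (179/409) = +1·(409/179) since 179 mod 4 = 3, 409 mod 4 = 1; sign now -1
(409/179) = (51/179)   [reduce mod 179]
reciprocity: (51/179) = -1·(179/51) since 51 mod 4 = 3, 179 mod 4 = 3; sign now +1
(179/51) = (26/51)   [reduce mod 51]
26 = 2^1·13; (2/51) = -1 since 51 mod 8 = 3, so (26/51) = (-1)^1·(13/51); sign now -1
reciprocity: (13/51) = +1·(51/13) since 13 mod 4 = 1, 51 mod 4 = 3; sign now -1
(51/13) = (12/13)   [reduce mod 13]
12 = 2^2·3; (2/13) = -1 since 13 mod 8 = 5, so (12/13) = (-1)^2·(3/13); sign now -1
reciprocity: (3/13) = +1·(13/3) since 3 mod 4 = 3, 13 mod 4 = 1; sign now -1
(13/3) = (1/3)   [reduce mod 3]
(1/3) = 1; final value = sign = -1

-1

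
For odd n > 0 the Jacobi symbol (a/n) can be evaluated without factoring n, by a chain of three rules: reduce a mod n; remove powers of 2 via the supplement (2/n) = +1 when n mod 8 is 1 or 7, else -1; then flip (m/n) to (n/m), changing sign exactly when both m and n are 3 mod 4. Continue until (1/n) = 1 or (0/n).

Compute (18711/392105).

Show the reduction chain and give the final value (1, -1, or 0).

reciprocity: (18711/392105) = +1·(392105/18711) since 18711 mod 4 = 3, 392105 mod 4 = 1; sign now +1
(392105/18711) = (17885/18711)   [reduce mod 18711]
reciprocity: (17885/18711) = +1·(18711/17885) since 17885 mod 4 = 1, 18711 mod 4 = 3; sign now +1
(18711/17885) = (826/17885)   [reduce mod 17885]
826 = 2^1·413; (2/17885) = -1 since 17885 mod 8 = 5, so (826/17885) = (-1)^1·(413/17885); sign now -1
reciprocity: (413/17885) = +1·(17885/413) since 413 mod 4 = 1, 17885 mod 4 = 1; sign now -1
(17885/413) = (126/413)   [reduce mod 413]
126 = 2^1·63; (2/413) = -1 since 413 mod 8 = 5, so (126/413) = (-1)^1·(63/413); sign now +1
reciprocity: (63/413) = +1·(413/63) since 63 mod 4 = 3, 413 mod 4 = 1; sign now +1
(413/63) = (35/63)   [reduce mod 63]
reciprocity: (35/63) = -1·(63/35) since 35 mod 4 = 3, 63 mod 4 = 3; sign now -1
(63/35) = (28/35)   [reduce mod 35]
28 = 2^2·7; (2/35) = -1 since 35 mod 8 = 3, so (28/35) = (-1)^2·(7/35); sign now -1
reciprocity: (7/35) = -1·(35/7) since 7 mod 4 = 3, 35 mod 4 = 3; sign now +1
(35/7) = (0/7)   [reduce mod 7]
(0/7) = 0   [gcd(a, n) > 1]; final value = 0

0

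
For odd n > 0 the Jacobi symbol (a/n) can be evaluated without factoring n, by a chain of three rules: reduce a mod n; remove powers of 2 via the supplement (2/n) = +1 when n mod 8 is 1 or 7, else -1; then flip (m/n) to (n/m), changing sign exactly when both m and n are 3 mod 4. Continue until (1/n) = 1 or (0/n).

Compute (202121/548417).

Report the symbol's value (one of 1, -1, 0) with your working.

-1

reciprocity: (202121/548417) = +1·(548417/202121) since 202121 mod 4 = 1, 548417 mod 4 = 1; sign now +1
(548417/202121) = (144175/202121)   [reduce mod 202121]
reciprocity: (144175/202121) = +1·(202121/144175) since 144175 mod 4 = 3, 202121 mod 4 = 1; sign now +1
(202121/144175) = (57946/144175)   [reduce mod 144175]
57946 = 2^1·28973; (2/144175) = +1 since 144175 mod 8 = 7, so (57946/144175) = (+1)^1·(28973/144175); sign now +1
reciprocity: (28973/144175) = +1·(144175/28973) since 28973 mod 4 = 1, 144175 mod 4 = 3; sign now +1
(144175/28973) = (28283/28973)   [reduce mod 28973]
reciprocity: (28283/28973) = +1·(28973/28283) since 28283 mod 4 = 3, 28973 mod 4 = 1; sign now +1
(28973/28283) = (690/28283)   [reduce mod 28283]
690 = 2^1·345; (2/28283) = -1 since 28283 mod 8 = 3, so (690/28283) = (-1)^1·(345/28283); sign now -1
reciprocity: (345/28283) = +1·(28283/345) since 345 mod 4 = 1, 28283 mod 4 = 3; sign now -1
(28283/345) = (338/345)   [reduce mod 345]
338 = 2^1·169; (2/345) = +1 since 345 mod 8 = 1, so (338/345) = (+1)^1·(169/345); sign now -1
reciprocity: (169/345) = +1·(345/169) since 169 mod 4 = 1, 345 mod 4 = 1; sign now -1
(345/169) = (7/169)   [reduce mod 169]
reciprocity: (7/169) = +1·(169/7) since 7 mod 4 = 3, 169 mod 4 = 1; sign now -1
(169/7) = (1/7)   [reduce mod 7]
(1/7) = 1; final value = sign = -1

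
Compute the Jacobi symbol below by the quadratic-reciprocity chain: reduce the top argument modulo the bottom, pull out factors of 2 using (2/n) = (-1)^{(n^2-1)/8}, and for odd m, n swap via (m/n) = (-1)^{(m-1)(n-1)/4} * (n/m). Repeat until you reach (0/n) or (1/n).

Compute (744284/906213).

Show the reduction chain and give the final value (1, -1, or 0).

744284 = 2^2·186071; (2/906213) = -1 since 906213 mod 8 = 5, so (744284/906213) = (-1)^2·(186071/906213); sign now +1
reciprocity: (186071/906213) = +1·(906213/186071) since 186071 mod 4 = 3, 906213 mod 4 = 1; sign now +1
(906213/186071) = (161929/186071)   [reduce mod 186071]
reciprocity: (161929/186071) = +1·(186071/161929) since 161929 mod 4 = 1, 186071 mod 4 = 3; sign now +1
(186071/161929) = (24142/161929)   [reduce mod 161929]
24142 = 2^1·12071; (2/161929) = +1 since 161929 mod 8 = 1, so (24142/161929) = (+1)^1·(12071/161929); sign now +1
reciprocity: (12071/161929) = +1·(161929/12071) since 12071 mod 4 = 3, 161929 mod 4 = 1; sign now +1
(161929/12071) = (5006/12071)   [reduce mod 12071]
5006 = 2^1·2503; (2/12071) = +1 since 12071 mod 8 = 7, so (5006/12071) = (+1)^1·(2503/12071); sign now +1
reciprocity: (2503/12071) = -1·(12071/2503) since 2503 mod 4 = 3, 12071 mod 4 = 3; sign now -1
(12071/2503) = (2059/2503)   [reduce mod 2503]
reciprocity: (2059/2503) = -1·(2503/2059) since 2059 mod 4 = 3, 2503 mod 4 = 3; sign now +1
(2503/2059) = (444/2059)   [reduce mod 2059]
444 = 2^2·111; (2/2059) = -1 since 2059 mod 8 = 3, so (444/2059) = (-1)^2·(111/2059); sign now +1
reciprocity: (111/2059) = -1·(2059/111) since 111 mod 4 = 3, 2059 mod 4 = 3; sign now -1
(2059/111) = (61/111)   [reduce mod 111]
reciprocity: (61/111) = +1·(111/61) since 61 mod 4 = 1, 111 mod 4 = 3; sign now -1
(111/61) = (50/61)   [reduce mod 61]
50 = 2^1·25; (2/61) = -1 since 61 mod 8 = 5, so (50/61) = (-1)^1·(25/61); sign now +1
reciprocity: (25/61) = +1·(61/25) since 25 mod 4 = 1, 61 mod 4 = 1; sign now +1
(61/25) = (11/25)   [reduce mod 25]
reciprocity: (11/25) = +1·(25/11) since 11 mod 4 = 3, 25 mod 4 = 1; sign now +1
(25/11) = (3/11)   [reduce mod 11]
reciprocity: (3/11) = -1·(11/3) since 3 mod 4 = 3, 11 mod 4 = 3; sign now -1
(11/3) = (2/3)   [reduce mod 3]
2 = 2^1·1; (2/3) = -1 since 3 mod 8 = 3, so (2/3) = (-1)^1·(1/3); sign now +1
(1/3) = 1; final value = sign = +1

1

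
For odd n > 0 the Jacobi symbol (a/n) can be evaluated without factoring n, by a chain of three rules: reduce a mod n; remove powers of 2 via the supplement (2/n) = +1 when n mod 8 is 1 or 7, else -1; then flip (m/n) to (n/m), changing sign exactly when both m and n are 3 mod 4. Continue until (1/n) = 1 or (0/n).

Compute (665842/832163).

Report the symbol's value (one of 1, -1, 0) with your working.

665842 = 2^1·332921; (2/832163) = -1 since 832163 mod 8 = 3, so (665842/832163) = (-1)^1·(332921/832163); sign now -1
reciprocity: (332921/832163) = +1·(832163/332921) since 332921 mod 4 = 1, 832163 mod 4 = 3; sign now -1
(832163/332921) = (166321/332921)   [reduce mod 332921]
reciprocity: (166321/332921) = +1·(332921/166321) since 166321 mod 4 = 1, 332921 mod 4 = 1; sign now -1
(332921/166321) = (279/166321)   [reduce mod 166321]
reciprocity: (279/166321) = +1·(166321/279) since 279 mod 4 = 3, 166321 mod 4 = 1; sign now -1
(166321/279) = (37/279)   [reduce mod 279]
reciprocity: (37/279) = +1·(279/37) since 37 mod 4 = 1, 279 mod 4 = 3; sign now -1
(279/37) = (20/37)   [reduce mod 37]
20 = 2^2·5; (2/37) = -1 since 37 mod 8 = 5, so (20/37) = (-1)^2·(5/37); sign now -1
reciprocity: (5/37) = +1·(37/5) since 5 mod 4 = 1, 37 mod 4 = 1; sign now -1
(37/5) = (2/5)   [reduce mod 5]
2 = 2^1·1; (2/5) = -1 since 5 mod 8 = 5, so (2/5) = (-1)^1·(1/5); sign now +1
(1/5) = 1; final value = sign = +1

1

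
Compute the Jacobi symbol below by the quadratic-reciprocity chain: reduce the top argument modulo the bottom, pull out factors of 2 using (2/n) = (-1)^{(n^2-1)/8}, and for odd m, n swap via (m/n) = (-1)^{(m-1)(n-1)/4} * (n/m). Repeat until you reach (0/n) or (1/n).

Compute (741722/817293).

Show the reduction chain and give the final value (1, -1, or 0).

-1

factor out 2^1: 741722 = 2^1·370861; with 817293 mod 8 = 5, (2/817293) = -1; sign now -1; continue with (370861/817293)
flip (370861/817293) -> (817293/370861): both odd, 370861 mod 4 = 1, 817293 mod 4 = 1, so the flip contributes +1; sign now -1
(817293/370861): 817293 mod 370861 = 75571, so (817293/370861) = (75571/370861)
flip (75571/370861) -> (370861/75571): both odd, 75571 mod 4 = 3, 370861 mod 4 = 1, so the flip contributes +1; sign now -1
(370861/75571): 370861 mod 75571 = 68577, so (370861/75571) = (68577/75571)
flip (68577/75571) -> (75571/68577): both odd, 68577 mod 4 = 1, 75571 mod 4 = 3, so the flip contributes +1; sign now -1
(75571/68577): 75571 mod 68577 = 6994, so (75571/68577) = (6994/68577)
factor out 2^1: 6994 = 2^1·3497; with 68577 mod 8 = 1, (2/68577) = +1; sign now -1; continue with (3497/68577)
flip (3497/68577) -> (68577/3497): both odd, 3497 mod 4 = 1, 68577 mod 4 = 1, so the flip contributes +1; sign now -1
(68577/3497): 68577 mod 3497 = 2134, so (68577/3497) = (2134/3497)
factor out 2^1: 2134 = 2^1·1067; with 3497 mod 8 = 1, (2/3497) = +1; sign now -1; continue with (1067/3497)
flip (1067/3497) -> (3497/1067): both odd, 1067 mod 4 = 3, 3497 mod 4 = 1, so the flip contributes +1; sign now -1
(3497/1067): 3497 mod 1067 = 296, so (3497/1067) = (296/1067)
factor out 2^3: 296 = 2^3·37; with 1067 mod 8 = 3, (2/1067) = -1; sign now +1; continue with (37/1067)
flip (37/1067) -> (1067/37): both odd, 37 mod 4 = 1, 1067 mod 4 = 3, so the flip contributes +1; sign now +1
(1067/37): 1067 mod 37 = 31, so (1067/37) = (31/37)
flip (31/37) -> (37/31): both odd, 31 mod 4 = 3, 37 mod 4 = 1, so the flip contributes +1; sign now +1
(37/31): 37 mod 31 = 6, so (37/31) = (6/31)
factor out 2^1: 6 = 2^1·3; with 31 mod 8 = 7, (2/31) = +1; sign now +1; continue with (3/31)
flip (3/31) -> (31/3): both odd, 3 mod 4 = 3, 31 mod 4 = 3, so the flip contributes -1; sign now -1
(31/3): 31 mod 3 = 1, so (31/3) = (1/3)
reached (1/3) = 1, so the symbol is -1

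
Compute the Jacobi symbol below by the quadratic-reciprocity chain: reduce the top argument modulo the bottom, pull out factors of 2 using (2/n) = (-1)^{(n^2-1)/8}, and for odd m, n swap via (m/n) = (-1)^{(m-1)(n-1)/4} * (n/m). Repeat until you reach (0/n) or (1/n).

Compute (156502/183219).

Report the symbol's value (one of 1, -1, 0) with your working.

-1

156502 = 2^1·78251; (2/183219) = -1 since 183219 mod 8 = 3, so (156502/183219) = (-1)^1·(78251/183219); sign now -1
reciprocity: (78251/183219) = -1·(183219/78251) since 78251 mod 4 = 3, 183219 mod 4 = 3; sign now +1
(183219/78251) = (26717/78251)   [reduce mod 78251]
reciprocity: (26717/78251) = +1·(78251/26717) since 26717 mod 4 = 1, 78251 mod 4 = 3; sign now +1
(78251/26717) = (24817/26717)   [reduce mod 26717]
reciprocity: (24817/26717) = +1·(26717/24817) since 24817 mod 4 = 1, 26717 mod 4 = 1; sign now +1
(26717/24817) = (1900/24817)   [reduce mod 24817]
1900 = 2^2·475; (2/24817) = +1 since 24817 mod 8 = 1, so (1900/24817) = (+1)^2·(475/24817); sign now +1
reciprocity: (475/24817) = +1·(24817/475) since 475 mod 4 = 3, 24817 mod 4 = 1; sign now +1
(24817/475) = (117/475)   [reduce mod 475]
reciprocity: (117/475) = +1·(475/117) since 117 mod 4 = 1, 475 mod 4 = 3; sign now +1
(475/117) = (7/117)   [reduce mod 117]
reciprocity: (7/117) = +1·(117/7) since 7 mod 4 = 3, 117 mod 4 = 1; sign now +1
(117/7) = (5/7)   [reduce mod 7]
reciprocity: (5/7) = +1·(7/5) since 5 mod 4 = 1, 7 mod 4 = 3; sign now +1
(7/5) = (2/5)   [reduce mod 5]
2 = 2^1·1; (2/5) = -1 since 5 mod 8 = 5, so (2/5) = (-1)^1·(1/5); sign now -1
(1/5) = 1; final value = sign = -1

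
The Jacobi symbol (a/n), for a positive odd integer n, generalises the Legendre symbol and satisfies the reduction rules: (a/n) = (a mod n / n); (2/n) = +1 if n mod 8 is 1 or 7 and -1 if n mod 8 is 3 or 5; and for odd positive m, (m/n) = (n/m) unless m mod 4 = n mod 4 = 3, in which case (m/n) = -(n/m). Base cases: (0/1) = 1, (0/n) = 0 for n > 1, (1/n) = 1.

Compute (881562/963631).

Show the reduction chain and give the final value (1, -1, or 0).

881562 = 2^1·440781; (2/963631) = +1 since 963631 mod 8 = 7, so (881562/963631) = (+1)^1·(440781/963631); sign now +1
reciprocity: (440781/963631) = +1·(963631/440781) since 440781 mod 4 = 1, 963631 mod 4 = 3; sign now +1
(963631/440781) = (82069/440781)   [reduce mod 440781]
reciprocity: (82069/440781) = +1·(440781/82069) since 82069 mod 4 = 1, 440781 mod 4 = 1; sign now +1
(440781/82069) = (30436/82069)   [reduce mod 82069]
30436 = 2^2·7609; (2/82069) = -1 since 82069 mod 8 = 5, so (30436/82069) = (-1)^2·(7609/82069); sign now +1
reciprocity: (7609/82069) = +1·(82069/7609) since 7609 mod 4 = 1, 82069 mod 4 = 1; sign now +1
(82069/7609) = (5979/7609)   [reduce mod 7609]
reciprocity: (5979/7609) = +1·(7609/5979) since 5979 mod 4 = 3, 7609 mod 4 = 1; sign now +1
(7609/5979) = (1630/5979)   [reduce mod 5979]
1630 = 2^1·815; (2/5979) = -1 since 5979 mod 8 = 3, so (1630/5979) = (-1)^1·(815/5979); sign now -1
reciprocity: (815/5979) = -1·(5979/815) since 815 mod 4 = 3, 5979 mod 4 = 3; sign now +1
(5979/815) = (274/815)   [reduce mod 815]
274 = 2^1·137; (2/815) = +1 since 815 mod 8 = 7, so (274/815) = (+1)^1·(137/815); sign now +1
reciprocity: (137/815) = +1·(815/137) since 137 mod 4 = 1, 815 mod 4 = 3; sign now +1
(815/137) = (130/137)   [reduce mod 137]
130 = 2^1·65; (2/137) = +1 since 137 mod 8 = 1, so (130/137) = (+1)^1·(65/137); sign now +1
reciprocity: (65/137) = +1·(137/65) since 65 mod 4 = 1, 137 mod 4 = 1; sign now +1
(137/65) = (7/65)   [reduce mod 65]
reciprocity: (7/65) = +1·(65/7) since 7 mod 4 = 3, 65 mod 4 = 1; sign now +1
(65/7) = (2/7)   [reduce mod 7]
2 = 2^1·1; (2/7) = +1 since 7 mod 8 = 7, so (2/7) = (+1)^1·(1/7); sign now +1
(1/7) = 1; final value = sign = +1

1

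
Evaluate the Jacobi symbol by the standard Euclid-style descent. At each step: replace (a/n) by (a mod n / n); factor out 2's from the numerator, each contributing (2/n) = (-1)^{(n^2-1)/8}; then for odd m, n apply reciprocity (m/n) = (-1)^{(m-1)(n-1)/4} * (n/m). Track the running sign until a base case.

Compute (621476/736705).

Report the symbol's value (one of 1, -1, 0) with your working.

-1

factor out 2^2: 621476 = 2^2·155369; with 736705 mod 8 = 1, (2/736705) = +1; sign now +1; continue with (155369/736705)
flip (155369/736705) -> (736705/155369): both odd, 155369 mod 4 = 1, 736705 mod 4 = 1, so the flip contributes +1; sign now +1
(736705/155369): 736705 mod 155369 = 115229, so (736705/155369) = (115229/155369)
flip (115229/155369) -> (155369/115229): both odd, 115229 mod 4 = 1, 155369 mod 4 = 1, so the flip contributes +1; sign now +1
(155369/115229): 155369 mod 115229 = 40140, so (155369/115229) = (40140/115229)
factor out 2^2: 40140 = 2^2·10035; with 115229 mod 8 = 5, (2/115229) = -1; sign now +1; continue with (10035/115229)
flip (10035/115229) -> (115229/10035): both odd, 10035 mod 4 = 3, 115229 mod 4 = 1, so the flip contributes +1; sign now +1
(115229/10035): 115229 mod 10035 = 4844, so (115229/10035) = (4844/10035)
factor out 2^2: 4844 = 2^2·1211; with 10035 mod 8 = 3, (2/10035) = -1; sign now +1; continue with (1211/10035)
flip (1211/10035) -> (10035/1211): both odd, 1211 mod 4 = 3, 10035 mod 4 = 3, so the flip contributes -1; sign now -1
(10035/1211): 10035 mod 1211 = 347, so (10035/1211) = (347/1211)
flip (347/1211) -> (1211/347): both odd, 347 mod 4 = 3, 1211 mod 4 = 3, so the flip contributes -1; sign now +1
(1211/347): 1211 mod 347 = 170, so (1211/347) = (170/347)
factor out 2^1: 170 = 2^1·85; with 347 mod 8 = 3, (2/347) = -1; sign now -1; continue with (85/347)
flip (85/347) -> (347/85): both odd, 85 mod 4 = 1, 347 mod 4 = 3, so the flip contributes +1; sign now -1
(347/85): 347 mod 85 = 7, so (347/85) = (7/85)
flip (7/85) -> (85/7): both odd, 7 mod 4 = 3, 85 mod 4 = 1, so the flip contributes +1; sign now -1
(85/7): 85 mod 7 = 1, so (85/7) = (1/7)
reached (1/7) = 1, so the symbol is -1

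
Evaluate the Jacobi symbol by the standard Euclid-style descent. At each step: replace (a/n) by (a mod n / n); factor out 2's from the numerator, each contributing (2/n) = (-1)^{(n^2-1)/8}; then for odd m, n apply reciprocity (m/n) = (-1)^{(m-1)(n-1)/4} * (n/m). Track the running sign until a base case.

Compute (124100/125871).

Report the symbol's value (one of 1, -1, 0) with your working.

-1

124100 = 2^2·31025; (2/125871) = +1 since 125871 mod 8 = 7, so (124100/125871) = (+1)^2·(31025/125871); sign now +1
reciprocity: (31025/125871) = +1·(125871/31025) since 31025 mod 4 = 1, 125871 mod 4 = 3; sign now +1
(125871/31025) = (1771/31025)   [reduce mod 31025]
reciprocity: (1771/31025) = +1·(31025/1771) since 1771 mod 4 = 3, 31025 mod 4 = 1; sign now +1
(31025/1771) = (918/1771)   [reduce mod 1771]
918 = 2^1·459; (2/1771) = -1 since 1771 mod 8 = 3, so (918/1771) = (-1)^1·(459/1771); sign now -1
reciprocity: (459/1771) = -1·(1771/459) since 459 mod 4 = 3, 1771 mod 4 = 3; sign now +1
(1771/459) = (394/459)   [reduce mod 459]
394 = 2^1·197; (2/459) = -1 since 459 mod 8 = 3, so (394/459) = (-1)^1·(197/459); sign now -1
reciprocity: (197/459) = +1·(459/197) since 197 mod 4 = 1, 459 mod 4 = 3; sign now -1
(459/197) = (65/197)   [reduce mod 197]
reciprocity: (65/197) = +1·(197/65) since 65 mod 4 = 1, 197 mod 4 = 1; sign now -1
(197/65) = (2/65)   [reduce mod 65]
2 = 2^1·1; (2/65) = +1 since 65 mod 8 = 1, so (2/65) = (+1)^1·(1/65); sign now -1
(1/65) = 1; final value = sign = -1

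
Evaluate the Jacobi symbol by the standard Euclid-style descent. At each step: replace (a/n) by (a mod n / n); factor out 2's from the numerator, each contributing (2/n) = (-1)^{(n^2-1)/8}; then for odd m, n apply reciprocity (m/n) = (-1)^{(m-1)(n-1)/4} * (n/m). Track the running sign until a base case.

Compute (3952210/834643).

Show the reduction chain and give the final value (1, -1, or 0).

(3952210/834643) = (613638/834643)   [reduce mod 834643]
613638 = 2^1·306819; (2/834643) = -1 since 834643 mod 8 = 3, so (613638/834643) = (-1)^1·(306819/834643); sign now -1
reciprocity: (306819/834643) = -1·(834643/306819) since 306819 mod 4 = 3, 834643 mod 4 = 3; sign now +1
(834643/306819) = (221005/306819)   [reduce mod 306819]
reciprocity: (221005/306819) = +1·(306819/221005) since 221005 mod 4 = 1, 306819 mod 4 = 3; sign now +1
(306819/221005) = (85814/221005)   [reduce mod 221005]
85814 = 2^1·42907; (2/221005) = -1 since 221005 mod 8 = 5, so (85814/221005) = (-1)^1·(42907/221005); sign now -1
reciprocity: (42907/221005) = +1·(221005/42907) since 42907 mod 4 = 3, 221005 mod 4 = 1; sign now -1
(221005/42907) = (6470/42907)   [reduce mod 42907]
6470 = 2^1·3235; (2/42907) = -1 since 42907 mod 8 = 3, so (6470/42907) = (-1)^1·(3235/42907); sign now +1
reciprocity: (3235/42907) = -1·(42907/3235) since 3235 mod 4 = 3, 42907 mod 4 = 3; sign now -1
(42907/3235) = (852/3235)   [reduce mod 3235]
852 = 2^2·213; (2/3235) = -1 since 3235 mod 8 = 3, so (852/3235) = (-1)^2·(213/3235); sign now -1
reciprocity: (213/3235) = +1·(3235/213) since 213 mod 4 = 1, 3235 mod 4 = 3; sign now -1
(3235/213) = (40/213)   [reduce mod 213]
40 = 2^3·5; (2/213) = -1 since 213 mod 8 = 5, so (40/213) = (-1)^3·(5/213); sign now +1
reciprocity: (5/213) = +1·(213/5) since 5 mod 4 = 1, 213 mod 4 = 1; sign now +1
(213/5) = (3/5)   [reduce mod 5]
reciprocity: (3/5) = +1·(5/3) since 3 mod 4 = 3, 5 mod 4 = 1; sign now +1
(5/3) = (2/3)   [reduce mod 3]
2 = 2^1·1; (2/3) = -1 since 3 mod 8 = 3, so (2/3) = (-1)^1·(1/3); sign now -1
(1/3) = 1; final value = sign = -1

-1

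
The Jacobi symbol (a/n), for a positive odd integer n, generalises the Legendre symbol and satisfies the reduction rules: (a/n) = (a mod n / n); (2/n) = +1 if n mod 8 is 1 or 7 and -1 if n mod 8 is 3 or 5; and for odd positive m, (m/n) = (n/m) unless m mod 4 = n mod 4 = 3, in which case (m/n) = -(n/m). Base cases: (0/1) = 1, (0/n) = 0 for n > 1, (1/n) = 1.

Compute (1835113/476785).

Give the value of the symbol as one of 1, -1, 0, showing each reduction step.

(1835113/476785) = (404758/476785)   [reduce mod 476785]
404758 = 2^1·202379; (2/476785) = +1 since 476785 mod 8 = 1, so (404758/476785) = (+1)^1·(202379/476785); sign now +1
reciprocity: (202379/476785) = +1·(476785/202379) since 202379 mod 4 = 3, 476785 mod 4 = 1; sign now +1
(476785/202379) = (72027/202379)   [reduce mod 202379]
reciprocity: (72027/202379) = -1·(202379/72027) since 72027 mod 4 = 3, 202379 mod 4 = 3; sign now -1
(202379/72027) = (58325/72027)   [reduce mod 72027]
reciprocity: (58325/72027) = +1·(72027/58325) since 58325 mod 4 = 1, 72027 mod 4 = 3; sign now -1
(72027/58325) = (13702/58325)   [reduce mod 58325]
13702 = 2^1·6851; (2/58325) = -1 since 58325 mod 8 = 5, so (13702/58325) = (-1)^1·(6851/58325); sign now +1
reciprocity: (6851/58325) = +1·(58325/6851) since 6851 mod 4 = 3, 58325 mod 4 = 1; sign now +1
(58325/6851) = (3517/6851)   [reduce mod 6851]
reciprocity: (3517/6851) = +1·(6851/3517) since 3517 mod 4 = 1, 6851 mod 4 = 3; sign now +1
(6851/3517) = (3334/3517)   [reduce mod 3517]
3334 = 2^1·1667; (2/3517) = -1 since 3517 mod 8 = 5, so (3334/3517) = (-1)^1·(1667/3517); sign now -1
reciprocity: (1667/3517) = +1·(3517/1667) since 1667 mod 4 = 3, 3517 mod 4 = 1; sign now -1
(3517/1667) = (183/1667)   [reduce mod 1667]
reciprocity: (183/1667) = -1·(1667/183) since 183 mod 4 = 3, 1667 mod 4 = 3; sign now +1
(1667/183) = (20/183)   [reduce mod 183]
20 = 2^2·5; (2/183) = +1 since 183 mod 8 = 7, so (20/183) = (+1)^2·(5/183); sign now +1
reciprocity: (5/183) = +1·(183/5) since 5 mod 4 = 1, 183 mod 4 = 3; sign now +1
(183/5) = (3/5)   [reduce mod 5]
reciprocity: (3/5) = +1·(5/3) since 3 mod 4 = 3, 5 mod 4 = 1; sign now +1
(5/3) = (2/3)   [reduce mod 3]
2 = 2^1·1; (2/3) = -1 since 3 mod 8 = 3, so (2/3) = (-1)^1·(1/3); sign now -1
(1/3) = 1; final value = sign = -1

-1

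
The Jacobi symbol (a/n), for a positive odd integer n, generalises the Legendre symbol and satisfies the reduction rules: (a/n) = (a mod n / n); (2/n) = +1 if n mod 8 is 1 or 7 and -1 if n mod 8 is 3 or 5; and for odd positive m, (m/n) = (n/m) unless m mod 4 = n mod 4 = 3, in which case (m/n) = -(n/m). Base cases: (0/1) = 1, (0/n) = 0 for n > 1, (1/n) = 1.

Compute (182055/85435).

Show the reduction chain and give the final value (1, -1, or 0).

(182055/85435) = (11185/85435)   [reduce mod 85435]
reciprocity: (11185/85435) = +1·(85435/11185) since 11185 mod 4 = 1, 85435 mod 4 = 3; sign now +1
(85435/11185) = (7140/11185)   [reduce mod 11185]
7140 = 2^2·1785; (2/11185) = +1 since 11185 mod 8 = 1, so (7140/11185) = (+1)^2·(1785/11185); sign now +1
reciprocity: (1785/11185) = +1·(11185/1785) since 1785 mod 4 = 1, 11185 mod 4 = 1; sign now +1
(11185/1785) = (475/1785)   [reduce mod 1785]
reciprocity: (475/1785) = +1·(1785/475) since 475 mod 4 = 3, 1785 mod 4 = 1; sign now +1
(1785/475) = (360/475)   [reduce mod 475]
360 = 2^3·45; (2/475) = -1 since 475 mod 8 = 3, so (360/475) = (-1)^3·(45/475); sign now -1
reciprocity: (45/475) = +1·(475/45) since 45 mod 4 = 1, 475 mod 4 = 3; sign now -1
(475/45) = (25/45)   [reduce mod 45]
reciprocity: (25/45) = +1·(45/25) since 25 mod 4 = 1, 45 mod 4 = 1; sign now -1
(45/25) = (20/25)   [reduce mod 25]
20 = 2^2·5; (2/25) = +1 since 25 mod 8 = 1, so (20/25) = (+1)^2·(5/25); sign now -1
reciprocity: (5/25) = +1·(25/5) since 5 mod 4 = 1, 25 mod 4 = 1; sign now -1
(25/5) = (0/5)   [reduce mod 5]
(0/5) = 0   [gcd(a, n) > 1]; final value = 0

0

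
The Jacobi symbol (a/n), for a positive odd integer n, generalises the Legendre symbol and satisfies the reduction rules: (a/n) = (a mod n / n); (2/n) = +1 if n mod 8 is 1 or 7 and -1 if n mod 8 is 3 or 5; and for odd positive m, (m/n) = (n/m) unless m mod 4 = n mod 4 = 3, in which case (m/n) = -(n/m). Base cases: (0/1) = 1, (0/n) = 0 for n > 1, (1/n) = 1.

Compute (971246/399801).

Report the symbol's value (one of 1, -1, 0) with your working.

(971246/399801): 971246 mod 399801 = 171644, so (971246/399801) = (171644/399801)
factor out 2^2: 171644 = 2^2·42911; with 399801 mod 8 = 1, (2/399801) = +1; sign now +1; continue with (42911/399801)
flip (42911/399801) -> (399801/42911): both odd, 42911 mod 4 = 3, 399801 mod 4 = 1, so the flip contributes +1; sign now +1
(399801/42911): 399801 mod 42911 = 13602, so (399801/42911) = (13602/42911)
factor out 2^1: 13602 = 2^1·6801; with 42911 mod 8 = 7, (2/42911) = +1; sign now +1; continue with (6801/42911)
flip (6801/42911) -> (42911/6801): both odd, 6801 mod 4 = 1, 42911 mod 4 = 3, so the flip contributes +1; sign now +1
(42911/6801): 42911 mod 6801 = 2105, so (42911/6801) = (2105/6801)
flip (2105/6801) -> (6801/2105): both odd, 2105 mod 4 = 1, 6801 mod 4 = 1, so the flip contributes +1; sign now +1
(6801/2105): 6801 mod 2105 = 486, so (6801/2105) = (486/2105)
factor out 2^1: 486 = 2^1·243; with 2105 mod 8 = 1, (2/2105) = +1; sign now +1; continue with (243/2105)
flip (243/2105) -> (2105/243): both odd, 243 mod 4 = 3, 2105 mod 4 = 1, so the flip contributes +1; sign now +1
(2105/243): 2105 mod 243 = 161, so (2105/243) = (161/243)
flip (161/243) -> (243/161): both odd, 161 mod 4 = 1, 243 mod 4 = 3, so the flip contributes +1; sign now +1
(243/161): 243 mod 161 = 82, so (243/161) = (82/161)
factor out 2^1: 82 = 2^1·41; with 161 mod 8 = 1, (2/161) = +1; sign now +1; continue with (41/161)
flip (41/161) -> (161/41): both odd, 41 mod 4 = 1, 161 mod 4 = 1, so the flip contributes +1; sign now +1
(161/41): 161 mod 41 = 38, so (161/41) = (38/41)
factor out 2^1: 38 = 2^1·19; with 41 mod 8 = 1, (2/41) = +1; sign now +1; continue with (19/41)
flip (19/41) -> (41/19): both odd, 19 mod 4 = 3, 41 mod 4 = 1, so the flip contributes +1; sign now +1
(41/19): 41 mod 19 = 3, so (41/19) = (3/19)
flip (3/19) -> (19/3): both odd, 3 mod 4 = 3, 19 mod 4 = 3, so the flip contributes -1; sign now -1
(19/3): 19 mod 3 = 1, so (19/3) = (1/3)
reached (1/3) = 1, so the symbol is -1

-1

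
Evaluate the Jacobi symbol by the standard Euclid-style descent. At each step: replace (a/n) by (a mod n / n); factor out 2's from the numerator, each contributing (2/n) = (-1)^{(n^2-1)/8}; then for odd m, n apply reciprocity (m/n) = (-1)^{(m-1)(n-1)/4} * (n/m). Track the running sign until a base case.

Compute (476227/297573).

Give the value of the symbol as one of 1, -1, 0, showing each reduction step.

(476227/297573) = (178654/297573)   [reduce mod 297573]
178654 = 2^1·89327; (2/297573) = -1 since 297573 mod 8 = 5, so (178654/297573) = (-1)^1·(89327/297573); sign now -1
reciprocity: (89327/297573) = +1·(297573/89327) since 89327 mod 4 = 3, 297573 mod 4 = 1; sign now -1
(297573/89327) = (29592/89327)   [reduce mod 89327]
29592 = 2^3·3699; (2/89327) = +1 since 89327 mod 8 = 7, so (29592/89327) = (+1)^3·(3699/89327); sign now -1
reciprocity: (3699/89327) = -1·(89327/3699) since 3699 mod 4 = 3, 89327 mod 4 = 3; sign now +1
(89327/3699) = (551/3699)   [reduce mod 3699]
reciprocity: (551/3699) = -1·(3699/551) since 551 mod 4 = 3, 3699 mod 4 = 3; sign now -1
(3699/551) = (393/551)   [reduce mod 551]
reciprocity: (393/551) = +1·(551/393) since 393 mod 4 = 1, 551 mod 4 = 3; sign now -1
(551/393) = (158/393)   [reduce mod 393]
158 = 2^1·79; (2/393) = +1 since 393 mod 8 = 1, so (158/393) = (+1)^1·(79/393); sign now -1
reciprocity: (79/393) = +1·(393/79) since 79 mod 4 = 3, 393 mod 4 = 1; sign now -1
(393/79) = (77/79)   [reduce mod 79]
reciprocity: (77/79) = +1·(79/77) since 77 mod 4 = 1, 79 mod 4 = 3; sign now -1
(79/77) = (2/77)   [reduce mod 77]
2 = 2^1·1; (2/77) = -1 since 77 mod 8 = 5, so (2/77) = (-1)^1·(1/77); sign now +1
(1/77) = 1; final value = sign = +1

1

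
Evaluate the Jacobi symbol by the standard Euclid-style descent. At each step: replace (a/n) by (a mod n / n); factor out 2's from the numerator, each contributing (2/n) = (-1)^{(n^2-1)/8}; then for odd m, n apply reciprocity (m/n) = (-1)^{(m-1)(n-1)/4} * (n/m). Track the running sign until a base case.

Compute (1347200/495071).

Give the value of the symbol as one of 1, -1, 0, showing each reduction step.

1

(1347200/495071): 1347200 mod 495071 = 357058, so (1347200/495071) = (357058/495071)
factor out 2^1: 357058 = 2^1·178529; with 495071 mod 8 = 7, (2/495071) = +1; sign now +1; continue with (178529/495071)
flip (178529/495071) -> (495071/178529): both odd, 178529 mod 4 = 1, 495071 mod 4 = 3, so the flip contributes +1; sign now +1
(495071/178529): 495071 mod 178529 = 138013, so (495071/178529) = (138013/178529)
flip (138013/178529) -> (178529/138013): both odd, 138013 mod 4 = 1, 178529 mod 4 = 1, so the flip contributes +1; sign now +1
(178529/138013): 178529 mod 138013 = 40516, so (178529/138013) = (40516/138013)
factor out 2^2: 40516 = 2^2·10129; with 138013 mod 8 = 5, (2/138013) = -1; sign now +1; continue with (10129/138013)
flip (10129/138013) -> (138013/10129): both odd, 10129 mod 4 = 1, 138013 mod 4 = 1, so the flip contributes +1; sign now +1
(138013/10129): 138013 mod 10129 = 6336, so (138013/10129) = (6336/10129)
factor out 2^6: 6336 = 2^6·99; with 10129 mod 8 = 1, (2/10129) = +1; sign now +1; continue with (99/10129)
flip (99/10129) -> (10129/99): both odd, 99 mod 4 = 3, 10129 mod 4 = 1, so the flip contributes +1; sign now +1
(10129/99): 10129 mod 99 = 31, so (10129/99) = (31/99)
flip (31/99) -> (99/31): both odd, 31 mod 4 = 3, 99 mod 4 = 3, so the flip contributes -1; sign now -1
(99/31): 99 mod 31 = 6, so (99/31) = (6/31)
factor out 2^1: 6 = 2^1·3; with 31 mod 8 = 7, (2/31) = +1; sign now -1; continue with (3/31)
flip (3/31) -> (31/3): both odd, 3 mod 4 = 3, 31 mod 4 = 3, so the flip contributes -1; sign now +1
(31/3): 31 mod 3 = 1, so (31/3) = (1/3)
reached (1/3) = 1, so the symbol is +1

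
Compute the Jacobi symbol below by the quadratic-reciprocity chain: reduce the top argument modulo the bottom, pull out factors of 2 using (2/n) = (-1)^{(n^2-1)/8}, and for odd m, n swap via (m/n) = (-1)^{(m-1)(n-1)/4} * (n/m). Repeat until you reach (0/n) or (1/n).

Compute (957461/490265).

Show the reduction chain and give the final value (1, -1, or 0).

(957461/490265) = (467196/490265)   [reduce mod 490265]
467196 = 2^2·116799; (2/490265) = +1 since 490265 mod 8 = 1, so (467196/490265) = (+1)^2·(116799/490265); sign now +1
reciprocity: (116799/490265) = +1·(490265/116799) since 116799 mod 4 = 3, 490265 mod 4 = 1; sign now +1
(490265/116799) = (23069/116799)   [reduce mod 116799]
reciprocity: (23069/116799) = +1·(116799/23069) since 23069 mod 4 = 1, 116799 mod 4 = 3; sign now +1
(116799/23069) = (1454/23069)   [reduce mod 23069]
1454 = 2^1·727; (2/23069) = -1 since 23069 mod 8 = 5, so (1454/23069) = (-1)^1·(727/23069); sign now -1
reciprocity: (727/23069) = +1·(23069/727) since 727 mod 4 = 3, 23069 mod 4 = 1; sign now -1
(23069/727) = (532/727)   [reduce mod 727]
532 = 2^2·133; (2/727) = +1 since 727 mod 8 = 7, so (532/727) = (+1)^2·(133/727); sign now -1
reciprocity: (133/727) = +1·(727/133) since 133 mod 4 = 1, 727 mod 4 = 3; sign now -1
(727/133) = (62/133)   [reduce mod 133]
62 = 2^1·31; (2/133) = -1 since 133 mod 8 = 5, so (62/133) = (-1)^1·(31/133); sign now +1
reciprocity: (31/133) = +1·(133/31) since 31 mod 4 = 3, 133 mod 4 = 1; sign now +1
(133/31) = (9/31)   [reduce mod 31]
reciprocity: (9/31) = +1·(31/9) since 9 mod 4 = 1, 31 mod 4 = 3; sign now +1
(31/9) = (4/9)   [reduce mod 9]
4 = 2^2·1; (2/9) = +1 since 9 mod 8 = 1, so (4/9) = (+1)^2·(1/9); sign now +1
(1/9) = 1; final value = sign = +1

1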